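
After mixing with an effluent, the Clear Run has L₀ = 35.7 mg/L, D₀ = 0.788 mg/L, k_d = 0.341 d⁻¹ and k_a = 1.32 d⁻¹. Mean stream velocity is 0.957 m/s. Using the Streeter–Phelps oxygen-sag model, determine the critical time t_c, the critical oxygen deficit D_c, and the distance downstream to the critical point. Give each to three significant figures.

t_c ≈ 1.32 d; D_c ≈ 5.89 mg/L; x_c ≈ 109 km

t_c = [1/(k_a−k_d)] ln[(k_a/k_d)(1 − D₀(k_a−k_d)/(k_d L₀))]
= [1/(1.32−0.341)] ln[(1.32/0.341)(1 − 0.788×0.9790/(0.341×35.7))]
= (1/0.9790) ln[3.871 × 0.9366] = 1.021 × ln(3.626) = 1.021 × 1.288 = 1.316 d.
D_c = (k_d/k_a) L₀ e^(−k_d t_c) = (0.341/1.32) × 35.7 × e^(−0.341×1.316) = 0.2583 × 35.7 × 0.6385 = 5.889 mg/L.
x_c = v t_c = 0.957 m/s × 1.316 d × 86400 s/d = 108800 m ≈ 109 km.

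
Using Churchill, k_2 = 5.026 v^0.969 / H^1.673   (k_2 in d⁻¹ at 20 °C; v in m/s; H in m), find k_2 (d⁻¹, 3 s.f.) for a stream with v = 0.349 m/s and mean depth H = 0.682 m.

k_2 ≈ 3.44 d⁻¹

k_2 = 5.026 × 0.349^0.969 / 0.682^1.673 = 5.026 × 0.3606 / 0.5271 = 3.438 d⁻¹.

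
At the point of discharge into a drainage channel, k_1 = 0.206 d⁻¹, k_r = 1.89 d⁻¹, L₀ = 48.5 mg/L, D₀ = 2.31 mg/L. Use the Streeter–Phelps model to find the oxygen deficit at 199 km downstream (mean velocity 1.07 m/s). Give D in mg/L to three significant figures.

Travel time t = x/v = 199 km / (1.07 m/s) = 199000 m / 1.07 m/s = 186000 s = 2.153 d.
k_1 L₀/(k_r−k_1) = 0.206×48.5/(1.89−0.206) = 9.991/1.684 = 5.933 mg/L.
e^(−k_1 t) = e^(−0.206×2.153) = 0.6418; e^(−k_r t) = e^(−1.89×2.153) = 0.01711.
D = 5.933 × (0.6418 − 0.01711) + 2.31 × 0.01711 = 3.706 + 0.03951 = 3.746 mg/L.

D ≈ 3.75 mg/L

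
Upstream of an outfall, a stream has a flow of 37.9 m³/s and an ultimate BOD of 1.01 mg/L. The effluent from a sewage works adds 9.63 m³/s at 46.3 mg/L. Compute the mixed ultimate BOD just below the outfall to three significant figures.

Flow-weighted mixing: C = (Q_r C_r + Q_w C_w)/(Q_r + Q_w)
= (37.9×1.01 + 9.63×46.3)/(37.9 + 9.63) = 484.1/47.53 = 10.19 mg/L.

10.2 mg/L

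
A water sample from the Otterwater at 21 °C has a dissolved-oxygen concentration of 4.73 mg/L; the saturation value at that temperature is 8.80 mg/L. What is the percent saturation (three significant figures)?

53.8 % saturation

% saturation = C/C_s × 100 = 4.73/8.80 × 100 = 53.8 %.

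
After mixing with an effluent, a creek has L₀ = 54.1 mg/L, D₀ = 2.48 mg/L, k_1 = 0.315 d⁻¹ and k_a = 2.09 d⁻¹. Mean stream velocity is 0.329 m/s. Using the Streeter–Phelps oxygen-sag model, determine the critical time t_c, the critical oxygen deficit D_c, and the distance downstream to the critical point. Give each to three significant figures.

With k_a/k_1 = 6.635 and 1 − D₀(k_a−k_1)/(k_1 L₀) = 0.7417,
t_c = ln(6.635 × 0.7417) / (2.09 − 0.315) = ln(4.921) / 1.775 = 1.594/1.775 = 0.8978 d.
D_c = (k_1/k_a) L₀ e^(−k_1 t_c) = (0.315/2.09) × 54.1 × e^(−0.315×0.8978) = 0.1507 × 54.1 × 0.7537 = 6.145 mg/L.
x_c = v t_c = 0.329 m/s × 0.8978 d × 86400 s/d = 25520 m ≈ 25.5 km.

t_c ≈ 0.898 d; D_c ≈ 6.15 mg/L; x_c ≈ 25.5 km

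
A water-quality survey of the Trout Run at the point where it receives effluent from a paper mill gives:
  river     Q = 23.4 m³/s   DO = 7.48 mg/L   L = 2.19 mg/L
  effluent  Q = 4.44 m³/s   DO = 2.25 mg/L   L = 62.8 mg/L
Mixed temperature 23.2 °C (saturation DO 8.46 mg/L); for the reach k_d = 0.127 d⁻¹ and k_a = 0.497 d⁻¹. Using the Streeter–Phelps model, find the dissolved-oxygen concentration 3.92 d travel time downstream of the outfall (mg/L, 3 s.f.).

Mixed DO = (23.4×7.48 + 4.44×2.25)/(23.4+4.44) = 185.0/27.84 = 6.646 mg/L.
Mixed L₀ = (23.4×2.19 + 4.44×62.8)/(27.84) = 330.1/27.84 = 11.86 mg/L.
Initial deficit D₀ = C_s − DO₀ = 8.46 − 6.646 = 1.814 mg/L.
D(3.92) = [0.127×11.86/(0.497−0.127)](e^(−0.127×3.92) − e^(−0.497×3.92)) + 1.814 e^(−0.497×3.92)
= 4.070 × (0.6078 − 0.1425) + 1.814 × 0.1425 = 2.152 mg/L.
DO = 8.46 − 2.152 = 6.308 mg/L.

DO ≈ 6.31 mg/L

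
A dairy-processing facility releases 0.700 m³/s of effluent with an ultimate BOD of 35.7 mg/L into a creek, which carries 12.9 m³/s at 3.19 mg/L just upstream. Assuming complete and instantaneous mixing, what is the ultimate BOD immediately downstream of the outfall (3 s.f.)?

4.86 mg/L

Flow-weighted mixing: C = (Q_r C_r + Q_w C_w)/(Q_r + Q_w)
= (12.9×3.19 + 0.700×35.7)/(12.9 + 0.700) = 66.14/13.60 = 4.863 mg/L.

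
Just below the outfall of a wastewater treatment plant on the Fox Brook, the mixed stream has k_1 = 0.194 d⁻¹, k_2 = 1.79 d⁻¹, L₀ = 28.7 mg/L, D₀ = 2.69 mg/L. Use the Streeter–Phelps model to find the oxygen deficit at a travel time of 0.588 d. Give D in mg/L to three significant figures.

k_1 L₀/(k_2−k_1) = 0.194×28.7/(1.79−0.194) = 5.568/1.596 = 3.489 mg/L.
e^(−k_1 t) = e^(−0.194×0.5880) = 0.8922; e^(−k_2 t) = e^(−1.79×0.5880) = 0.3491.
D = 3.489 × (0.8922 − 0.3491) + 2.69 × 0.3491 = 1.895 + 0.9390 = 2.834 mg/L.

D ≈ 2.83 mg/L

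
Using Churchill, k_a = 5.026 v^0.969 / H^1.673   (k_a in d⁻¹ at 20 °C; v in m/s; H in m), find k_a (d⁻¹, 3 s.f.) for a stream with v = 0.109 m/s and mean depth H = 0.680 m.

k_a ≈ 1.12 d⁻¹

k_a = 5.026 × 0.109^0.969 / 0.680^1.673 = 5.026 × 0.1168 / 0.5246 = 1.119 d⁻¹.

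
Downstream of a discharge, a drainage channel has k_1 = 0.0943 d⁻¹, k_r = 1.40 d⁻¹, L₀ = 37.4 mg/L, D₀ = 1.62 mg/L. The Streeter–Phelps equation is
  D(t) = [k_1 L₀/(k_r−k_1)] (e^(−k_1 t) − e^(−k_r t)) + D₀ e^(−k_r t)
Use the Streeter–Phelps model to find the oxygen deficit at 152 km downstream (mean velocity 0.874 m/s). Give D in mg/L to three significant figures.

Travel time t = x/v = 152 km / (0.874 m/s) = 152000 m / 0.874 m/s = 173900 s = 2.013 d.
k_1 L₀/(k_r−k_1) = 0.0943×37.4/(1.40−0.0943) = 3.527/1.306 = 2.701 mg/L.
e^(−k_1 t) = e^(−0.0943×2.013) = 0.8271; e^(−k_r t) = e^(−1.40×2.013) = 0.05972.
D = 2.701 × (0.8271 − 0.05972) + 1.62 × 0.05972 = 2.073 + 0.09675 = 2.170 mg/L.

D ≈ 2.17 mg/L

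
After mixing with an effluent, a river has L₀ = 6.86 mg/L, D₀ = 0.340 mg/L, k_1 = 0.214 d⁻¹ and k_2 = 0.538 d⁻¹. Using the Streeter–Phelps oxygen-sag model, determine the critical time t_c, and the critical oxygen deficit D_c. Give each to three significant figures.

t_c ≈ 2.60 d; D_c ≈ 1.56 mg/L

At the critical point dD/dt = 0, so k_1 L₀ e^(−k_1 t) = k_2 D. Substituting D(t) from the Streeter–Phelps equation and solving for t gives
t_c = ln[(k_2/k_1)(1 − D₀(k_2−k_1)/(k_1 L₀))] / (k_2−k_1).
Here k_2−k_1 = 0.3240 d⁻¹ and 1 − D₀(k_2−k_1)/(k_1 L₀) = 1 − 0.340×0.3240/(0.214×6.86) = 0.9250, so
t_c = ln(2.514 × 0.9250) / 0.3240 = 0.8439 / 0.3240 = 2.605 d.
D_c = (k_1/k_2) L₀ e^(−k_1 t_c) = (0.214/0.538) × 6.86 × e^(−0.214×2.605) = 0.3978 × 6.86 × 0.5727 = 1.563 mg/L.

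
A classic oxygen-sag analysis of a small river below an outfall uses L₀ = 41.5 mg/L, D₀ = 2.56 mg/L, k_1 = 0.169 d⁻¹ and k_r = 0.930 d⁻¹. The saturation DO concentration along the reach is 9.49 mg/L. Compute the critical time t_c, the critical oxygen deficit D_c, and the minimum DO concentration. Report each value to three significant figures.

t_c ≈ 1.81 d; D_c ≈ 5.55 mg/L; min DO ≈ 3.94 mg/L

At the critical point dD/dt = 0, so k_1 L₀ e^(−k_1 t) = k_r D. Substituting D(t) from the Streeter–Phelps equation and solving for t gives
t_c = ln[(k_r/k_1)(1 − D₀(k_r−k_1)/(k_1 L₀))] / (k_r−k_1).
Here k_r−k_1 = 0.7610 d⁻¹ and 1 − D₀(k_r−k_1)/(k_1 L₀) = 1 − 2.56×0.7610/(0.169×41.5) = 0.7222, so
t_c = ln(5.503 × 0.7222) / 0.7610 = 1.380 / 0.7610 = 1.813 d.
D_c = (k_1/k_r) L₀ e^(−k_1 t_c) = (0.169/0.930) × 41.5 × e^(−0.169×1.813) = 0.1817 × 41.5 × 0.7361 = 5.551 mg/L.
Minimum DO = C_s − D_c = 9.49 − 5.551 = 3.939 mg/L.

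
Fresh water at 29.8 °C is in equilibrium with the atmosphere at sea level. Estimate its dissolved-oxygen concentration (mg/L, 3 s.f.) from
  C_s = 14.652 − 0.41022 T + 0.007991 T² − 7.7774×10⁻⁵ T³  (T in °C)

C_s ≈ 7.47 mg/L

C_s = 14.652 − 0.41022×29.8 + 0.007991×29.8² − 7.7774×10⁻⁵×29.8³ = 7.466 mg/L.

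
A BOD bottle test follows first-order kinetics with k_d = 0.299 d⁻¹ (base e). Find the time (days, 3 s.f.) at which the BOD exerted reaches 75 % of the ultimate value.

y/L₀ = 1 − e^(−k_d t) = 0.75 ⇒ e^(−k_d t) = 0.250
t = −ln(0.250) / 0.299 = 1.386 / 0.299 = 4.636 d.

t ≈ 4.64 d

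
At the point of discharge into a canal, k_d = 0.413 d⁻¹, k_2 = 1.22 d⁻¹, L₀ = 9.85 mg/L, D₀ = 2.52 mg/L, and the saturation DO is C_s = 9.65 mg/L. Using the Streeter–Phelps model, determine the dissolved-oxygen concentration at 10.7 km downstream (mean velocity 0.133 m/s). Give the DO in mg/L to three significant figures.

Travel time t = x/v = 10.7 km / (0.133 m/s) = 10700 m / 0.133 m/s = 80450 s = 0.9311 d.
k_d L₀/(k_2−k_d) = 0.413×9.85/(1.22−0.413) = 4.068/0.8070 = 5.041 mg/L.
e^(−k_d t) = e^(−0.413×0.9311) = 0.6807; e^(−k_2 t) = e^(−1.22×0.9311) = 0.3211.
D = 5.041 × (0.6807 − 0.3211) + 2.52 × 0.3211 = 1.813 + 0.8092 = 2.622 mg/L.
DO = C_s − D = 9.65 − 2.622 = 7.028 mg/L.

DO ≈ 7.03 mg/L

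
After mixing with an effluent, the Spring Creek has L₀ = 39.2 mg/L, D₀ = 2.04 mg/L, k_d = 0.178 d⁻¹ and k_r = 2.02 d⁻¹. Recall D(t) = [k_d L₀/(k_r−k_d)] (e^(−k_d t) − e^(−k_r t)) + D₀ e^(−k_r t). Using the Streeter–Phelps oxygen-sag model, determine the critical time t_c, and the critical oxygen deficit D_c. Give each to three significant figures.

At the critical point dD/dt = 0, so k_d L₀ e^(−k_d t) = k_r D. Substituting D(t) from the Streeter–Phelps equation and solving for t gives
t_c = ln[(k_r/k_d)(1 − D₀(k_r−k_d)/(k_d L₀))] / (k_r−k_d).
Here k_r−k_d = 1.842 d⁻¹ and 1 − D₀(k_r−k_d)/(k_d L₀) = 1 − 2.04×1.842/(0.178×39.2) = 0.4615, so
t_c = ln(11.35 × 0.4615) / 1.842 = 1.656 / 1.842 = 0.8989 d.
D_c = (k_d/k_r) L₀ e^(−k_d t_c) = (0.178/2.02) × 39.2 × e^(−0.178×0.8989) = 0.08812 × 39.2 × 0.8521 = 2.944 mg/L.

t_c ≈ 0.899 d; D_c ≈ 2.94 mg/L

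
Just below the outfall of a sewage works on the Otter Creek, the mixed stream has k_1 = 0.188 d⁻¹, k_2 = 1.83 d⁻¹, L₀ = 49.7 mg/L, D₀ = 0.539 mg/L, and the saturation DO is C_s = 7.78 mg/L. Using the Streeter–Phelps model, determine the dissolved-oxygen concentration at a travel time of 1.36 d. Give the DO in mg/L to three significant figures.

k_1 L₀/(k_2−k_1) = 0.188×49.7/(1.83−0.188) = 9.344/1.642 = 5.690 mg/L.
e^(−k_1 t) = e^(−0.188×1.360) = 0.7744; e^(−k_2 t) = e^(−1.83×1.360) = 0.08301.
D = 5.690 × (0.7744 − 0.08301) + 0.539 × 0.08301 = 3.934 + 0.04474 = 3.979 mg/L.
DO = C_s − D = 7.78 − 3.979 = 3.801 mg/L.

DO ≈ 3.80 mg/L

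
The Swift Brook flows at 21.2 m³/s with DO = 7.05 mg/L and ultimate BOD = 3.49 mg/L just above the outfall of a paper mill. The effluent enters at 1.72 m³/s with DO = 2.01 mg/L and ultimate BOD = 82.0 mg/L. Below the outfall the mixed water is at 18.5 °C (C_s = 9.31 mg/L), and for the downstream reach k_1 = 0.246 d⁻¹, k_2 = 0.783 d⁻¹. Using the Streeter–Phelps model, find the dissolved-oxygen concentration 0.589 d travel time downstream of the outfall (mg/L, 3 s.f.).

DO ≈ 6.64 mg/L

Mixed DO = (21.2×7.05 + 1.72×2.01)/(21.2+1.72) = 152.9/22.92 = 6.672 mg/L.
Mixed L₀ = (21.2×3.49 + 1.72×82.0)/(22.92) = 215.0/22.92 = 9.382 mg/L.
Initial deficit D₀ = C_s − DO₀ = 9.31 − 6.672 = 2.638 mg/L.
D(0.589) = [0.246×9.382/(0.783−0.246)](e^(−0.246×0.589) − e^(−0.783×0.589)) + 2.638 e^(−0.783×0.589)
= 4.298 × (0.8651 − 0.6305) + 2.638 × 0.6305 = 2.672 mg/L.
DO = 9.31 − 2.672 = 6.638 mg/L.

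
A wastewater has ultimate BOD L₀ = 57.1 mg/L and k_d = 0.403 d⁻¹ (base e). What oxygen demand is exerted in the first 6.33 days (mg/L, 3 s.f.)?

y_t = L₀(1 − e^(−k_d t)) = 57.1 × (1 − e^(−0.403×6.33))
= 57.1 × (1 − 0.07800) = 57.1 × 0.9220 = 52.65 mg/L.

y ≈ 52.6 mg/L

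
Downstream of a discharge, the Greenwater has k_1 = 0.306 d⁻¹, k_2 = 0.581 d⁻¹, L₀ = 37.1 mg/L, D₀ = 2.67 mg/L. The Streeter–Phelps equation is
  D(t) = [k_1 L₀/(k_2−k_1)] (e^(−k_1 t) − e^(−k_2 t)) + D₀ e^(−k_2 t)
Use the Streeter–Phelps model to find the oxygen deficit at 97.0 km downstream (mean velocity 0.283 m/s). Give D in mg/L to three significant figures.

Travel time t = x/v = 97.0 km / (0.283 m/s) = 97000 m / 0.283 m/s = 342800 s = 3.967 d.
k_1 L₀/(k_2−k_1) = 0.306×37.1/(0.581−0.306) = 11.35/0.2750 = 41.28 mg/L.
e^(−k_1 t) = e^(−0.306×3.967) = 0.2970; e^(−k_2 t) = e^(−0.581×3.967) = 0.09977.
D = 41.28 × (0.2970 − 0.09977) + 2.67 × 0.09977 = 8.143 + 0.2664 = 8.410 mg/L.

D ≈ 8.41 mg/L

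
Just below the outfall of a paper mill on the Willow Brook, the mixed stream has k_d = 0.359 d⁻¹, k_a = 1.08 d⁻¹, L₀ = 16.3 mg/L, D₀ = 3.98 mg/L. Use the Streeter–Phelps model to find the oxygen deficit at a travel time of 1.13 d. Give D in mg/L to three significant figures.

k_d L₀/(k_a−k_d) = 0.359×16.3/(1.08−0.359) = 5.852/0.7210 = 8.116 mg/L.
e^(−k_d t) = e^(−0.359×1.130) = 0.6665; e^(−k_a t) = e^(−1.08×1.130) = 0.2951.
D = 8.116 × (0.6665 − 0.2951) + 3.98 × 0.2951 = 3.014 + 1.175 = 4.189 mg/L.

D ≈ 4.19 mg/L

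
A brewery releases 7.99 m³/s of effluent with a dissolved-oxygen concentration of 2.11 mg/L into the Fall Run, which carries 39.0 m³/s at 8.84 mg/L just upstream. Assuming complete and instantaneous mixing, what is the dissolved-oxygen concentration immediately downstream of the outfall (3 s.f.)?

7.70 mg/L

Flow-weighted mixing: C = (Q_r C_r + Q_w C_w)/(Q_r + Q_w)
= (39.0×8.84 + 7.99×2.11)/(39.0 + 7.99) = 361.6/46.99 = 7.696 mg/L.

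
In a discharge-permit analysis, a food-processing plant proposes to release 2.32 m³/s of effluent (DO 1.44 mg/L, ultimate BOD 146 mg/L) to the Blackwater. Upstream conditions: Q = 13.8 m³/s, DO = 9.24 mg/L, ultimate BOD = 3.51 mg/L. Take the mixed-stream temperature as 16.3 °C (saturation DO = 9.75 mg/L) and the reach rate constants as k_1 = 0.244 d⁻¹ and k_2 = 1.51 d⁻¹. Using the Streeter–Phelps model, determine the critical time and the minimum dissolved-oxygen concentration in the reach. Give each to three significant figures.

Mixed DO = (13.8×9.24 + 2.32×1.44)/(13.8+2.32) = 130.9/16.12 = 8.117 mg/L.
Mixed L₀ = (13.8×3.51 + 2.32×146)/(16.12) = 387.2/16.12 = 24.02 mg/L.
Initial deficit D₀ = C_s − DO₀ = 9.75 − 8.117 = 1.633 mg/L.
t_c = (1/1.266) ln[(1.51/0.244)(1 − 1.633×1.266/(0.244×24.02))] = 0.7899 × ln(4.006) = 1.096 d.
D_c = (0.244/1.51) × 24.02 × e^(−0.244×1.096) = 0.1616 × 24.02 × 0.7653 = 2.970 mg/L.
Minimum DO = 9.75 − 2.970 = 6.780 mg/L.

t_c ≈ 1.10 d; minimum DO ≈ 6.78 mg/L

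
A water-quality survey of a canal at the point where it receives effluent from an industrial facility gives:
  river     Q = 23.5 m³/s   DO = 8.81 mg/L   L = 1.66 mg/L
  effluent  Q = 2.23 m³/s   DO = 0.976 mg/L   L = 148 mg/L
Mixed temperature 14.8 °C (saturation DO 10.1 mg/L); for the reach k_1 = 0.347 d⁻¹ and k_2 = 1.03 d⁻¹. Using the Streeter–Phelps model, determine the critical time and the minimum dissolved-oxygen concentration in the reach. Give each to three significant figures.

t_c ≈ 1.13 d; minimum DO ≈ 6.84 mg/L

Mixed DO = (23.5×8.81 + 2.23×0.976)/(23.5+2.23) = 209.2/25.73 = 8.131 mg/L.
Mixed L₀ = (23.5×1.66 + 2.23×148)/(25.73) = 369.1/25.73 = 14.34 mg/L.
Initial deficit D₀ = C_s − DO₀ = 10.1 − 8.131 = 1.969 mg/L.
t_c = (1/0.6830) ln[(1.03/0.347)(1 − 1.969×0.6830/(0.347×14.34))] = 1.464 × ln(2.166) = 1.132 d.
D_c = (0.347/1.03) × 14.34 × e^(−0.347×1.132) = 0.3369 × 14.34 × 0.6752 = 3.263 mg/L.
Minimum DO = 10.1 − 3.263 = 6.837 mg/L.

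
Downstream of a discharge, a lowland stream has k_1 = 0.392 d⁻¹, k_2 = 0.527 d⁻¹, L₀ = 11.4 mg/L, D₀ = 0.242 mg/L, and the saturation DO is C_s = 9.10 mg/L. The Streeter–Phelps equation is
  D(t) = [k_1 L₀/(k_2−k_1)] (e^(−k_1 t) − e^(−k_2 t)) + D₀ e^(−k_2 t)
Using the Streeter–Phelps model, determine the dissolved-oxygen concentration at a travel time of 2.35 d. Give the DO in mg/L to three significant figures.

DO ≈ 5.45 mg/L

k_1 L₀/(k_2−k_1) = 0.392×11.4/(0.527−0.392) = 4.469/0.1350 = 33.10 mg/L.
e^(−k_1 t) = e^(−0.392×2.350) = 0.3980; e^(−k_2 t) = e^(−0.527×2.350) = 0.2898.
D = 33.10 × (0.3980 − 0.2898) + 0.242 × 0.2898 = 3.582 + 0.07014 = 3.652 mg/L.
DO = C_s − D = 9.10 − 3.652 = 5.448 mg/L.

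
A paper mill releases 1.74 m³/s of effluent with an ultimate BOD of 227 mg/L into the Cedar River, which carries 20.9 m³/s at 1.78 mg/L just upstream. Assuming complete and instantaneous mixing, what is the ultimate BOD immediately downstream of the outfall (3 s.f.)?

Flow-weighted mixing: C = (Q_r C_r + Q_w C_w)/(Q_r + Q_w)
= (20.9×1.78 + 1.74×227)/(20.9 + 1.74) = 432.2/22.64 = 19.09 mg/L.

19.1 mg/L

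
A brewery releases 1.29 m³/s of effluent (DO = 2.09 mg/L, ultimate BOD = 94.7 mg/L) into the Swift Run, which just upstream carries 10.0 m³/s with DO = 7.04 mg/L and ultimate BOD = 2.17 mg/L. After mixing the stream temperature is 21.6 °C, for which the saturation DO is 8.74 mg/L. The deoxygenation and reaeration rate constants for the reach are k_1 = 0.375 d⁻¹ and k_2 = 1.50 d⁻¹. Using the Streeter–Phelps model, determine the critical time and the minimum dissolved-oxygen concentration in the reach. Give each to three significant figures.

Mixed DO = (10.0×7.04 + 1.29×2.09)/(10.0+1.29) = 73.10/11.29 = 6.474 mg/L.
Mixed L₀ = (10.0×2.17 + 1.29×94.7)/(11.29) = 143.9/11.29 = 12.74 mg/L.
Initial deficit D₀ = C_s − DO₀ = 8.74 − 6.474 = 2.266 mg/L.
t_c = (1/1.125) ln[(1.50/0.375)(1 − 2.266×1.125/(0.375×12.74))] = 0.8889 × ln(1.866) = 0.5547 d.
D_c = (0.375/1.50) × 12.74 × e^(−0.375×0.5547) = 0.2500 × 12.74 × 0.8122 = 2.587 mg/L.
Minimum DO = 8.74 − 2.587 = 6.153 mg/L.

t_c ≈ 0.555 d; minimum DO ≈ 6.15 mg/L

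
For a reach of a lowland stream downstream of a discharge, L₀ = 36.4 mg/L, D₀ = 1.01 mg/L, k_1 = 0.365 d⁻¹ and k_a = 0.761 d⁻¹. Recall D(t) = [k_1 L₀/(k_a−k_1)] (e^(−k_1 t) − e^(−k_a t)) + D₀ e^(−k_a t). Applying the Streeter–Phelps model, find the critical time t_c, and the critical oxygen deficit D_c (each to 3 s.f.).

At the critical point dD/dt = 0, so k_1 L₀ e^(−k_1 t) = k_a D. Substituting D(t) from the Streeter–Phelps equation and solving for t gives
t_c = ln[(k_a/k_1)(1 − D₀(k_a−k_1)/(k_1 L₀))] / (k_a−k_1).
Here k_a−k_1 = 0.3960 d⁻¹ and 1 − D₀(k_a−k_1)/(k_1 L₀) = 1 − 1.01×0.3960/(0.365×36.4) = 0.9699, so
t_c = ln(2.085 × 0.9699) / 0.3960 = 0.7042 / 0.3960 = 1.778 d.
L(t_c) = L₀ e^(−k_1 t_c) = 36.4 × 0.5225 = 19.02 mg/L, and at the critical point k_a D_c = k_1 L, so D_c = (0.365/0.761) × 19.02 = 9.123 mg/L.

t_c ≈ 1.78 d; D_c ≈ 9.12 mg/L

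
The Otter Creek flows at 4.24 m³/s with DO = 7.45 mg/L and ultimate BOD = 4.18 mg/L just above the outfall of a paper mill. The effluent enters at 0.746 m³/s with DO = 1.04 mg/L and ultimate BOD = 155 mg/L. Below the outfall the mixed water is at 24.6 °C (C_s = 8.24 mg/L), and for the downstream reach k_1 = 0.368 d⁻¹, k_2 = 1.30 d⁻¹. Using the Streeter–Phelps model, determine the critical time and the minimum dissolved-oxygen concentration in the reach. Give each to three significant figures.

Mixed DO = (4.24×7.45 + 0.746×1.04)/(4.24+0.746) = 32.36/4.986 = 6.491 mg/L.
Mixed L₀ = (4.24×4.18 + 0.746×155)/(4.986) = 133.4/4.986 = 26.75 mg/L.
Initial deficit D₀ = C_s − DO₀ = 8.24 − 6.491 = 1.749 mg/L.
t_c = (1/0.9320) ln[(1.30/0.368)(1 − 1.749×0.9320/(0.368×26.75))] = 1.073 × ln(2.948) = 1.160 d.
D_c = (0.368/1.30) × 26.75 × e^(−0.368×1.160) = 0.2831 × 26.75 × 0.6526 = 4.941 mg/L.
Minimum DO = 8.24 − 4.941 = 3.299 mg/L.

t_c ≈ 1.16 d; minimum DO ≈ 3.30 mg/L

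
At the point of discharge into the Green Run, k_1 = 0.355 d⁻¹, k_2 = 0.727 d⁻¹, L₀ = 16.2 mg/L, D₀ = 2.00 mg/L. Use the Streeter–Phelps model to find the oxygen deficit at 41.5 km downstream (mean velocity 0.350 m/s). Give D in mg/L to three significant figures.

D ≈ 4.53 mg/L

Travel time t = x/v = 41.5 km / (0.350 m/s) = 41500 m / 0.350 m/s = 118600 s = 1.372 d.
k_1 L₀/(k_2−k_1) = 0.355×16.2/(0.727−0.355) = 5.751/0.3720 = 15.46 mg/L.
e^(−k_1 t) = e^(−0.355×1.372) = 0.6144; e^(−k_2 t) = e^(−0.727×1.372) = 0.3687.
D = 15.46 × (0.6144 − 0.3687) + 2.00 × 0.3687 = 3.797 + 0.7375 = 4.535 mg/L.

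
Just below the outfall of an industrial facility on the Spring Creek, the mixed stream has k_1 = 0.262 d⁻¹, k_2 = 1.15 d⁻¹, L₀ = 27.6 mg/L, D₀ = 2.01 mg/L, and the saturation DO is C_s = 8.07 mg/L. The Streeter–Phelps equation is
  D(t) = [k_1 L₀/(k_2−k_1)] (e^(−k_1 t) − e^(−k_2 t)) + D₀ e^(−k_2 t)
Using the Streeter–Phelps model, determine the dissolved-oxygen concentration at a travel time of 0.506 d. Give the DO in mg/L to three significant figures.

k_1 L₀/(k_2−k_1) = 0.262×27.6/(1.15−0.262) = 7.231/0.8880 = 8.143 mg/L.
e^(−k_1 t) = e^(−0.262×0.5060) = 0.8758; e^(−k_2 t) = e^(−1.15×0.5060) = 0.5588.
D = 8.143 × (0.8758 − 0.5588) + 2.01 × 0.5588 = 2.581 + 1.123 = 3.705 mg/L.
DO = C_s − D = 8.07 − 3.705 = 4.365 mg/L.

DO ≈ 4.37 mg/L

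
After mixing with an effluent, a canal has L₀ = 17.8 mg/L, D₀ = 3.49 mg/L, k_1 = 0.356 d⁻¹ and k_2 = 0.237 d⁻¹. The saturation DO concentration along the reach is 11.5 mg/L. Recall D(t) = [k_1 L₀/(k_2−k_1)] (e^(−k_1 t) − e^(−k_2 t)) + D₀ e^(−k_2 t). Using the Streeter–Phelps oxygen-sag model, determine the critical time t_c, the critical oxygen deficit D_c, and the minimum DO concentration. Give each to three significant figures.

At the critical point dD/dt = 0, so k_1 L₀ e^(−k_1 t) = k_2 D. Substituting D(t) from the Streeter–Phelps equation and solving for t gives
t_c = ln[(k_2/k_1)(1 − D₀(k_2−k_1)/(k_1 L₀))] / (k_2−k_1).
Here k_2−k_1 = -0.1190 d⁻¹ and 1 − D₀(k_2−k_1)/(k_1 L₀) = 1 − 3.49×-0.1190/(0.356×17.8) = 1.066, so
t_c = ln(0.6657 × 1.066) / -0.1190 = -0.3434 / -0.1190 = 2.886 d.
D_c = (k_1/k_2) L₀ e^(−k_1 t_c) = (0.356/0.237) × 17.8 × e^(−0.356×2.886) = 1.502 × 17.8 × 0.3580 = 9.571 mg/L.
Minimum DO = C_s − D_c = 11.5 − 9.571 = 1.929 mg/L.

t_c ≈ 2.89 d; D_c ≈ 9.57 mg/L; min DO ≈ 1.93 mg/L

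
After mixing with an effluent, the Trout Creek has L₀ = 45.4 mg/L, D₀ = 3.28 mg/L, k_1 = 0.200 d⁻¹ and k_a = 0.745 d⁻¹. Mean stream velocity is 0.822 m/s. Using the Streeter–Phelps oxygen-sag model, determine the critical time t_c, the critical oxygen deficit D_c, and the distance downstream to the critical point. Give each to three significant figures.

With k_a/k_1 = 3.725 and 1 − D₀(k_a−k_1)/(k_1 L₀) = 0.8031,
t_c = ln(3.725 × 0.8031) / (0.745 − 0.200) = ln(2.992) / 0.5450 = 1.096/0.5450 = 2.011 d.
D_c = (k_1/k_a) L₀ e^(−k_1 t_c) = (0.200/0.745) × 45.4 × e^(−0.200×2.011) = 0.2685 × 45.4 × 0.6689 = 8.152 mg/L.
x_c = v t_c = 0.822 m/s × 2.011 d × 86400 s/d = 142800 m ≈ 143 km.

t_c ≈ 2.01 d; D_c ≈ 8.15 mg/L; x_c ≈ 143 km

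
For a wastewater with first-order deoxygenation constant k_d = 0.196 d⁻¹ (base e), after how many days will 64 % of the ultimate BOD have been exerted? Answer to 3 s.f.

t ≈ 5.21 d

y/L₀ = 1 − e^(−k_d t) = 0.64 ⇒ e^(−k_d t) = 0.360
t = −ln(0.360) / 0.196 = 1.022 / 0.196 = 5.213 d.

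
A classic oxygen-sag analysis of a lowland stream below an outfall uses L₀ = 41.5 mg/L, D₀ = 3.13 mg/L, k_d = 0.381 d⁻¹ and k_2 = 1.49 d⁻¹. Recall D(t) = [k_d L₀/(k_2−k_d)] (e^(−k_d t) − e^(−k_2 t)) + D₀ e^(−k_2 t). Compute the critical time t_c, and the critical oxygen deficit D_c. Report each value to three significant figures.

t_c ≈ 1.01 d; D_c ≈ 7.23 mg/L

t_c = [1/(k_2−k_d)] ln[(k_2/k_d)(1 − D₀(k_2−k_d)/(k_d L₀))]
= [1/(1.49−0.381)] ln[(1.49/0.381)(1 − 3.13×1.109/(0.381×41.5))]
= (1/1.109) ln[3.911 × 0.7805] = 0.9017 × ln(3.052) = 0.9017 × 1.116 = 1.006 d.
L(t_c) = L₀ e^(−k_d t_c) = 41.5 × 0.6816 = 28.29 mg/L, and at the critical point k_2 D_c = k_d L, so D_c = (0.381/1.49) × 28.29 = 7.233 mg/L.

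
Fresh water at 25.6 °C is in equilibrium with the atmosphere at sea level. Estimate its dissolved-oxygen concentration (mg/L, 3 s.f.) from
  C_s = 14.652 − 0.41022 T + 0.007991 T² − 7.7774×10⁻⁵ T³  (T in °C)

C_s = 14.652 − 0.41022×25.6 + 0.007991×25.6² − 7.7774×10⁻⁵×25.6³ = 8.083 mg/L.

C_s ≈ 8.08 mg/L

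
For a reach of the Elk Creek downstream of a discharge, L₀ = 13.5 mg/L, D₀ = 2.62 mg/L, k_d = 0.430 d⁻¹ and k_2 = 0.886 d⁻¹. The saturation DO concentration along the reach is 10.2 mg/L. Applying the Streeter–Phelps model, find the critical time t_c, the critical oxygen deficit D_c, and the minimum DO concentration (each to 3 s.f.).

With k_2/k_d = 2.060 and 1 − D₀(k_2−k_d)/(k_d L₀) = 0.7942,
t_c = ln(2.060 × 0.7942) / (0.886 − 0.430) = ln(1.636) / 0.4560 = 0.4925/0.4560 = 1.080 d.
L(t_c) = L₀ e^(−k_d t_c) = 13.5 × 0.6285 = 8.485 mg/L, and at the critical point k_2 D_c = k_d L, so D_c = (0.430/0.886) × 8.485 = 4.118 mg/L.
Minimum DO = C_s − D_c = 10.2 − 4.118 = 6.082 mg/L.

t_c ≈ 1.08 d; D_c ≈ 4.12 mg/L; min DO ≈ 6.08 mg/L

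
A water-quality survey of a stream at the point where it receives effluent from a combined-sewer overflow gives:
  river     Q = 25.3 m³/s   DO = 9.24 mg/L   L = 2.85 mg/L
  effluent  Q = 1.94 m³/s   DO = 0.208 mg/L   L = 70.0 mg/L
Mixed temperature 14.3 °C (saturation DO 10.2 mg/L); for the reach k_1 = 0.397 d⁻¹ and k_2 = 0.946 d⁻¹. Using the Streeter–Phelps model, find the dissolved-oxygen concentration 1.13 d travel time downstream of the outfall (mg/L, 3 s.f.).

DO ≈ 8.02 mg/L

Mixed DO = (25.3×9.24 + 1.94×0.208)/(25.3+1.94) = 234.2/27.24 = 8.597 mg/L.
Mixed L₀ = (25.3×2.85 + 1.94×70.0)/(27.24) = 207.9/27.24 = 7.632 mg/L.
Initial deficit D₀ = C_s − DO₀ = 10.2 − 8.597 = 1.603 mg/L.
D(1.13) = [0.397×7.632/(0.946−0.397)](e^(−0.397×1.13) − e^(−0.946×1.13)) + 1.603 e^(−0.946×1.13)
= 5.519 × (0.6385 − 0.3434) + 1.603 × 0.3434 = 2.180 mg/L.
DO = 10.2 − 2.180 = 8.020 mg/L.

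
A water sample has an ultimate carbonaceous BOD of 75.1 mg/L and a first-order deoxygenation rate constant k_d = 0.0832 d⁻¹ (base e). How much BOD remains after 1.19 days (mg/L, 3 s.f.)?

L ≈ 68.0 mg/L

L_t = L₀ e^(−k_d t) = 75.1 × e^(−0.0832×1.19) = 75.1 × 0.9057 = 68.02 mg/L.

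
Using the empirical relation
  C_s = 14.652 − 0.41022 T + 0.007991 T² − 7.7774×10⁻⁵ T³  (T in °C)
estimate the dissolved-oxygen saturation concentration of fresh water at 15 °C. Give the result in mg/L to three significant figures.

C_s = 14.652 − 0.41022×15 + 0.007991×15² − 7.7774×10⁻⁵×15³ = 10.03 mg/L.

C_s ≈ 10.0 mg/L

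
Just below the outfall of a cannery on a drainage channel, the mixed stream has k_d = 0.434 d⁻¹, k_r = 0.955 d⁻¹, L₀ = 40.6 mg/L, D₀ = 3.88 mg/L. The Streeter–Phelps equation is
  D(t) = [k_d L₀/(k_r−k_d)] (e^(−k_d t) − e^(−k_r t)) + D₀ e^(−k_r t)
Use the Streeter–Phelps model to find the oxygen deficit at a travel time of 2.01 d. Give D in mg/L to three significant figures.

D ≈ 9.74 mg/L

k_d L₀/(k_r−k_d) = 0.434×40.6/(0.955−0.434) = 17.62/0.5210 = 33.82 mg/L.
e^(−k_d t) = e^(−0.434×2.010) = 0.4180; e^(−k_r t) = e^(−0.955×2.010) = 0.1467.
D = 33.82 × (0.4180 − 0.1467) + 3.88 × 0.1467 = 9.175 + 0.5691 = 9.745 mg/L.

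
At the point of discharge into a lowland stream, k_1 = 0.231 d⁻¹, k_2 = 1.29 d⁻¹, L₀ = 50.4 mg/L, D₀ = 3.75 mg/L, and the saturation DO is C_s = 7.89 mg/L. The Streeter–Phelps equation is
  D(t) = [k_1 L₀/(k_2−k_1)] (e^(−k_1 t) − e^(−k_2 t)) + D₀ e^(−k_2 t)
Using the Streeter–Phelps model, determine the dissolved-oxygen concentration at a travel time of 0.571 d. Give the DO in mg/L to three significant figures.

k_1 L₀/(k_2−k_1) = 0.231×50.4/(1.29−0.231) = 11.64/1.059 = 10.99 mg/L.
e^(−k_1 t) = e^(−0.231×0.5710) = 0.8764; e^(−k_2 t) = e^(−1.29×0.5710) = 0.4787.
D = 10.99 × (0.8764 − 0.4787) + 3.75 × 0.4787 = 4.372 + 1.795 = 6.167 mg/L.
DO = C_s − D = 7.89 − 6.167 = 1.723 mg/L.

DO ≈ 1.72 mg/L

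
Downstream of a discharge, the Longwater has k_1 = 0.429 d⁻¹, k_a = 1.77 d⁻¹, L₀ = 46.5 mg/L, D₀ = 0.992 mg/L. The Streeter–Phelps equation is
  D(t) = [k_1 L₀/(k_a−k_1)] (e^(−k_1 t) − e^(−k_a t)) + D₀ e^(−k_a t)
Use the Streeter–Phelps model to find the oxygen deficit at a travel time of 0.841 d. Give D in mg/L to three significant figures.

k_1 L₀/(k_a−k_1) = 0.429×46.5/(1.77−0.429) = 19.95/1.341 = 14.88 mg/L.
e^(−k_1 t) = e^(−0.429×0.8410) = 0.6971; e^(−k_a t) = e^(−1.77×0.8410) = 0.2257.
D = 14.88 × (0.6971 − 0.2257) + 0.992 × 0.2257 = 7.013 + 0.2239 = 7.237 mg/L.

D ≈ 7.24 mg/L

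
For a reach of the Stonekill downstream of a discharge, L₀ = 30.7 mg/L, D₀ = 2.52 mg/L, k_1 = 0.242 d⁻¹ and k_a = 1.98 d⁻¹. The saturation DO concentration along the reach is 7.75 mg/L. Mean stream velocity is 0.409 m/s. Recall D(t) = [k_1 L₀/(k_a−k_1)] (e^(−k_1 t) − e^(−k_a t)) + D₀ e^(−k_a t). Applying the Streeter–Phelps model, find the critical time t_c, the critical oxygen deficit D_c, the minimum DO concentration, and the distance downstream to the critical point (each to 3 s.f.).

t_c = [1/(k_a−k_1)] ln[(k_a/k_1)(1 − D₀(k_a−k_1)/(k_1 L₀))]
= [1/(1.98−0.242)] ln[(1.98/0.242)(1 − 2.52×1.738/(0.242×30.7))]
= (1/1.738) ln[8.182 × 0.4105] = 0.5754 × ln(3.358) = 0.5754 × 1.211 = 0.6971 d.
L(t_c) = L₀ e^(−k_1 t_c) = 30.7 × 0.8448 = 25.93 mg/L, and at the critical point k_a D_c = k_1 L, so D_c = (0.242/1.98) × 25.93 = 3.170 mg/L.
Minimum DO = C_s − D_c = 7.75 − 3.170 = 4.580 mg/L.
x_c = v t_c = 0.409 m/s × 0.6971 d × 86400 s/d = 24630 m ≈ 24.6 km.

t_c ≈ 0.697 d; D_c ≈ 3.17 mg/L; min DO ≈ 4.58 mg/L; x_c ≈ 24.6 km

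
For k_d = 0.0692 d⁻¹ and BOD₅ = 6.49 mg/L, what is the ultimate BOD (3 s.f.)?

BOD₅ = L₀(1 − e^(−5k_d)) ⇒ L₀ = BOD₅ / (1 − e^(−5×0.0692))
= 6.49 / (1 − 0.7075) = 6.49 / 0.2925 = 22.19 mg/L.

L₀ ≈ 22.2 mg/L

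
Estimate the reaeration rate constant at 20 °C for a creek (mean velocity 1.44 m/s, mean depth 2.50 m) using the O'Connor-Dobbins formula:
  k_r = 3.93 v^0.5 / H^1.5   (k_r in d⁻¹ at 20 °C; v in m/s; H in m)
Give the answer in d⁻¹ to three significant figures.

k_r ≈ 1.19 d⁻¹

k_r = 3.93 × 1.44^0.5 / 2.50^1.5 = 3.93 × 1.200 / 3.953 = 1.193 d⁻¹.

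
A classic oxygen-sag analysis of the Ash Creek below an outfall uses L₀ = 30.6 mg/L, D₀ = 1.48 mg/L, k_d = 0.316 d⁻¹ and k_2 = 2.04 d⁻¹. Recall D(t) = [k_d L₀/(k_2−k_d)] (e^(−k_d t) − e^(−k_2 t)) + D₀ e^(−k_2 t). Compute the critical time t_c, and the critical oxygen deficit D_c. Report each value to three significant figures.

t_c = [1/(k_2−k_d)] ln[(k_2/k_d)(1 − D₀(k_2−k_d)/(k_d L₀))]
= [1/(2.04−0.316)] ln[(2.04/0.316)(1 − 1.48×1.724/(0.316×30.6))]
= (1/1.724) ln[6.456 × 0.7361] = 0.5800 × ln(4.752) = 0.5800 × 1.559 = 0.9041 d.
L(t_c) = L₀ e^(−k_d t_c) = 30.6 × 0.7515 = 23.00 mg/L, and at the critical point k_2 D_c = k_d L, so D_c = (0.316/2.04) × 23.00 = 3.562 mg/L.

t_c ≈ 0.904 d; D_c ≈ 3.56 mg/L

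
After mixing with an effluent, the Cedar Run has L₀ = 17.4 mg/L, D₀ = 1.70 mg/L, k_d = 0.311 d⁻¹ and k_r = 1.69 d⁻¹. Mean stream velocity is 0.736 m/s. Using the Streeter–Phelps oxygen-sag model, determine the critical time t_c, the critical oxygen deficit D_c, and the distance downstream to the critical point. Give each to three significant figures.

t_c = [1/(k_r−k_d)] ln[(k_r/k_d)(1 − D₀(k_r−k_d)/(k_d L₀))]
= [1/(1.69−0.311)] ln[(1.69/0.311)(1 − 1.70×1.379/(0.311×17.4))]
= (1/1.379) ln[5.434 × 0.5668] = 0.7252 × ln(3.080) = 0.7252 × 1.125 = 0.8157 d.
D_c = (k_d/k_r) L₀ e^(−k_d t_c) = (0.311/1.69) × 17.4 × e^(−0.311×0.8157) = 0.1840 × 17.4 × 0.7759 = 2.485 mg/L.
x_c = v t_c = 0.736 m/s × 0.8157 d × 86400 s/d = 51870 m ≈ 51.9 km.

t_c ≈ 0.816 d; D_c ≈ 2.48 mg/L; x_c ≈ 51.9 km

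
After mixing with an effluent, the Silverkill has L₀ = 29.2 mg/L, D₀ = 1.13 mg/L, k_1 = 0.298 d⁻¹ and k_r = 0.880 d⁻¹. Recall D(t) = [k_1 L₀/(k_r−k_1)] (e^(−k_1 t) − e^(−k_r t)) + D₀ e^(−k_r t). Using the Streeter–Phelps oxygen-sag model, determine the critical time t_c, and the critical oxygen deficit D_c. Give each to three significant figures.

t_c = [1/(k_r−k_1)] ln[(k_r/k_1)(1 − D₀(k_r−k_1)/(k_1 L₀))]
= [1/(0.880−0.298)] ln[(0.880/0.298)(1 − 1.13×0.5820/(0.298×29.2))]
= (1/0.5820) ln[2.953 × 0.9244] = 1.718 × ln(2.730) = 1.718 × 1.004 = 1.725 d.
D_c = (k_1/k_r) L₀ e^(−k_1 t_c) = (0.298/0.880) × 29.2 × e^(−0.298×1.725) = 0.3386 × 29.2 × 0.5980 = 5.913 mg/L.

t_c ≈ 1.73 d; D_c ≈ 5.91 mg/L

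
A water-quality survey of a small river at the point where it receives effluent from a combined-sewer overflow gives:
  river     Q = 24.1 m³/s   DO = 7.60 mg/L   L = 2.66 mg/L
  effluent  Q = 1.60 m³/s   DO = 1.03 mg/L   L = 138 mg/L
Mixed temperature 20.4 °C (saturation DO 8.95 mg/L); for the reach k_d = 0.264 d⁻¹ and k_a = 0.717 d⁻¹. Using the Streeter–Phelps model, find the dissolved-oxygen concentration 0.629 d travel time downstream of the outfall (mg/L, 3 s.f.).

DO ≈ 6.47 mg/L

Mixed DO = (24.1×7.60 + 1.60×1.03)/(24.1+1.60) = 184.8/25.70 = 7.191 mg/L.
Mixed L₀ = (24.1×2.66 + 1.60×138)/(25.70) = 284.9/25.70 = 11.09 mg/L.
Initial deficit D₀ = C_s − DO₀ = 8.95 − 7.191 = 1.759 mg/L.
D(0.629) = [0.264×11.09/(0.717−0.264)](e^(−0.264×0.629) − e^(−0.717×0.629)) + 1.759 e^(−0.717×0.629)
= 6.461 × (0.8470 − 0.6370) + 1.759 × 0.6370 = 2.477 mg/L.
DO = 8.95 − 2.477 = 6.473 mg/L.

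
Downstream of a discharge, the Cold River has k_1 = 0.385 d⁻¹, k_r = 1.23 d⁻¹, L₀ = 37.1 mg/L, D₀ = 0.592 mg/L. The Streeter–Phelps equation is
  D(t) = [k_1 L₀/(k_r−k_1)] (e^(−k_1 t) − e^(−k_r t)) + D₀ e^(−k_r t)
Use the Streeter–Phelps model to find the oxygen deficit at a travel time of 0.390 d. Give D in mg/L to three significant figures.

D ≈ 4.45 mg/L

k_1 L₀/(k_r−k_1) = 0.385×37.1/(1.23−0.385) = 14.28/0.8450 = 16.90 mg/L.
e^(−k_1 t) = e^(−0.385×0.3900) = 0.8606; e^(−k_r t) = e^(−1.23×0.3900) = 0.6190.
D = 16.90 × (0.8606 − 0.6190) + 0.592 × 0.6190 = 4.084 + 0.3664 = 4.450 mg/L.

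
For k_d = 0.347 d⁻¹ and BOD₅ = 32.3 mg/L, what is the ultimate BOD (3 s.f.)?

L₀ ≈ 39.2 mg/L

BOD₅ = L₀(1 − e^(−5k_d)) ⇒ L₀ = BOD₅ / (1 − e^(−5×0.347))
= 32.3 / (1 − 0.1764) = 32.3 / 0.8236 = 39.22 mg/L.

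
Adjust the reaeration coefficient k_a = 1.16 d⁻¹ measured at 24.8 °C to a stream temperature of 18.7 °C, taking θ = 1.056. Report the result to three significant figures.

k_a(T₂) = k_a(T₁) · θ^(T₂−T₁) = 1.16 × 1.056^(18.7−24.8)
= 1.16 × 1.056^-6.10 = 1.16 × 0.7172 = 0.8320 d⁻¹.

k_a ≈ 0.832 d⁻¹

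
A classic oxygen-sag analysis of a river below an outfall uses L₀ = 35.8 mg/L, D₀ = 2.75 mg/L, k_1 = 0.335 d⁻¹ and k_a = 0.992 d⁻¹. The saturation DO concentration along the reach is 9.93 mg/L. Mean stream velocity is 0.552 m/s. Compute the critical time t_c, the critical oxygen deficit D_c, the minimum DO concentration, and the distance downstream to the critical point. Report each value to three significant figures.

t_c ≈ 1.40 d; D_c ≈ 7.55 mg/L; min DO ≈ 2.38 mg/L; x_c ≈ 67.0 km

t_c = [1/(k_a−k_1)] ln[(k_a/k_1)(1 − D₀(k_a−k_1)/(k_1 L₀))]
= [1/(0.992−0.335)] ln[(0.992/0.335)(1 − 2.75×0.6570/(0.335×35.8))]
= (1/0.6570) ln[2.961 × 0.8493] = 1.522 × ln(2.515) = 1.522 × 0.9223 = 1.404 d.
D_c = (k_1/k_a) L₀ e^(−k_1 t_c) = (0.335/0.992) × 35.8 × e^(−0.335×1.404) = 0.3377 × 35.8 × 0.6248 = 7.554 mg/L.
Minimum DO = C_s − D_c = 9.93 − 7.554 = 2.376 mg/L.
x_c = v t_c = 0.552 m/s × 1.404 d × 86400 s/d = 66950 m ≈ 67.0 km.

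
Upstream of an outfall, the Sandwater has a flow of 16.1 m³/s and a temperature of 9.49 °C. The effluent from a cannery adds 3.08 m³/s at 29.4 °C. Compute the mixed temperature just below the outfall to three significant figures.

Flow-weighted mixing: C = (Q_r C_r + Q_w C_w)/(Q_r + Q_w)
= (16.1×9.49 + 3.08×29.4)/(16.1 + 3.08) = 243.3/19.18 = 12.69 °C.

12.7 °C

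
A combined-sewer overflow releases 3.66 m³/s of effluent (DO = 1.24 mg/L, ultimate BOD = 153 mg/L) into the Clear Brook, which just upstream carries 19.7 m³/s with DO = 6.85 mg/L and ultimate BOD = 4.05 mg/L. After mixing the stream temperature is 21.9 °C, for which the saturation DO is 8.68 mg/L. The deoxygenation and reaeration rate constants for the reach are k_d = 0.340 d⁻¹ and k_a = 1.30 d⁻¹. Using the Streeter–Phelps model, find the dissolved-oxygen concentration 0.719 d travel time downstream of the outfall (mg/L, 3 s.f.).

DO ≈ 3.83 mg/L

Mixed DO = (19.7×6.85 + 3.66×1.24)/(19.7+3.66) = 139.5/23.36 = 5.971 mg/L.
Mixed L₀ = (19.7×4.05 + 3.66×153)/(23.36) = 639.8/23.36 = 27.39 mg/L.
Initial deficit D₀ = C_s − DO₀ = 8.68 − 5.971 = 2.709 mg/L.
D(0.719) = [0.340×27.39/(1.30−0.340)](e^(−0.340×0.719) − e^(−1.30×0.719)) + 2.709 e^(−1.30×0.719)
= 9.700 × (0.7831 − 0.3927) + 2.709 × 0.3927 = 4.851 mg/L.
DO = 8.68 − 4.851 = 3.829 mg/L.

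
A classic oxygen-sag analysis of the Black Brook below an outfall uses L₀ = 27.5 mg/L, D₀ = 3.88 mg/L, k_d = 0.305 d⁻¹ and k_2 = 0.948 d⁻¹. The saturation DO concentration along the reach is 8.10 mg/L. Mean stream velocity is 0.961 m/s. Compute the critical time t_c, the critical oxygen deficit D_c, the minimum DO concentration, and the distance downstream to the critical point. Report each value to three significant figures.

At the critical point dD/dt = 0, so k_d L₀ e^(−k_d t) = k_2 D. Substituting D(t) from the Streeter–Phelps equation and solving for t gives
t_c = ln[(k_2/k_d)(1 − D₀(k_2−k_d)/(k_d L₀))] / (k_2−k_d).
Here k_2−k_d = 0.6430 d⁻¹ and 1 − D₀(k_2−k_d)/(k_d L₀) = 1 − 3.88×0.6430/(0.305×27.5) = 0.7026, so
t_c = ln(3.108 × 0.7026) / 0.6430 = 0.7810 / 0.6430 = 1.215 d.
L(t_c) = L₀ e^(−k_d t_c) = 27.5 × 0.6904 = 18.99 mg/L, and at the critical point k_2 D_c = k_d L, so D_c = (0.305/0.948) × 18.99 = 6.108 mg/L.
Minimum DO = C_s − D_c = 8.10 − 6.108 = 1.992 mg/L.
x_c = v t_c = 0.961 m/s × 1.215 d × 86400 s/d = 100900 m ≈ 101 km.

t_c ≈ 1.21 d; D_c ≈ 6.11 mg/L; min DO ≈ 1.99 mg/L; x_c ≈ 101 km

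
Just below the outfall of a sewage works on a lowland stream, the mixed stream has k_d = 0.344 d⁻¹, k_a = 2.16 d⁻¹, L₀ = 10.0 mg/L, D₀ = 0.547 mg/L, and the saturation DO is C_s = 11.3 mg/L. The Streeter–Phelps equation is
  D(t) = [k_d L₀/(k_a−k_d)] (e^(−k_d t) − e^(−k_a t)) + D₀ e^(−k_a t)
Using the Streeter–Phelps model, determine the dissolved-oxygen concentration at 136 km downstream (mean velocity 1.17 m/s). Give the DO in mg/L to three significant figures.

DO ≈ 10.2 mg/L

Travel time t = x/v = 136 km / (1.17 m/s) = 136000 m / 1.17 m/s = 116200 s = 1.345 d.
k_d L₀/(k_a−k_d) = 0.344×10.0/(2.16−0.344) = 3.440/1.816 = 1.894 mg/L.
e^(−k_d t) = e^(−0.344×1.345) = 0.6295; e^(−k_a t) = e^(−2.16×1.345) = 0.05470.
D = 1.894 × (0.6295 − 0.05470) + 0.547 × 0.05470 = 1.089 + 0.02992 = 1.119 mg/L.
DO = C_s − D = 11.3 − 1.119 = 10.18 mg/L.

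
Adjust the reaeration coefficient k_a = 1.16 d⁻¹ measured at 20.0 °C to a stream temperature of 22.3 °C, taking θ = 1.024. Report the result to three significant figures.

k_a ≈ 1.23 d⁻¹

k_a(T₂) = k_a(T₁) · θ^(T₂−T₁) = 1.16 × 1.024^(22.3−20.0)
= 1.16 × 1.024^2.30 = 1.16 × 1.056 = 1.225 d⁻¹.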